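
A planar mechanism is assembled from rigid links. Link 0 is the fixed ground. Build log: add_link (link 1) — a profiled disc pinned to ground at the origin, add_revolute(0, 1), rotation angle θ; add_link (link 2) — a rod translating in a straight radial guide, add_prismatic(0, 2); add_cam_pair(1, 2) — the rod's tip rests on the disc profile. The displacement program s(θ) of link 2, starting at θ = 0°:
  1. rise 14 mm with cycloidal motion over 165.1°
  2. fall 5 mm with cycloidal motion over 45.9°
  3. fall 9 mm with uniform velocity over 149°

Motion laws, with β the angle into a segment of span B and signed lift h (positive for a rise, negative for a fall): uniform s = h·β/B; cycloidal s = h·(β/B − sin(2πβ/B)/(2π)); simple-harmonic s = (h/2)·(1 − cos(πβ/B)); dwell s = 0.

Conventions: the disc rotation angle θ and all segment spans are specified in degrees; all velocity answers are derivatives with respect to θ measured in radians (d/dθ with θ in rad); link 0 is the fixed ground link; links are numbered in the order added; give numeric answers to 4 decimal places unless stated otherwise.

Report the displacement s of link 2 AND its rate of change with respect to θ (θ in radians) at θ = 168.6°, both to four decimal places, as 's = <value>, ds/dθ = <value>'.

seg 1 [0°–165.1°] cycloidal, h=14: full span → s += 14 → s = 14.0000
seg 2 [165.1°–211°] cycloidal, h=-5: θ=168.6° here. β=3.5, B=45.9. -5·(0.0763 − sin(2π·0.0763)/(2π)) = -0.0144 → s = 13.9856
velocity in seg [165.1°–211°] (cycloidal), θ in radians: β = 3.5° = 0.0611 rad, B = 45.9° = 0.8011 rad; ds/dθ = (h/B)(1 − cos(2πβ/B)) = ((-5)/0.8011)(1 − cos(2π·0.0763)) = -0.702744 mm/rad

s = 13.9856, ds/dθ = -0.7027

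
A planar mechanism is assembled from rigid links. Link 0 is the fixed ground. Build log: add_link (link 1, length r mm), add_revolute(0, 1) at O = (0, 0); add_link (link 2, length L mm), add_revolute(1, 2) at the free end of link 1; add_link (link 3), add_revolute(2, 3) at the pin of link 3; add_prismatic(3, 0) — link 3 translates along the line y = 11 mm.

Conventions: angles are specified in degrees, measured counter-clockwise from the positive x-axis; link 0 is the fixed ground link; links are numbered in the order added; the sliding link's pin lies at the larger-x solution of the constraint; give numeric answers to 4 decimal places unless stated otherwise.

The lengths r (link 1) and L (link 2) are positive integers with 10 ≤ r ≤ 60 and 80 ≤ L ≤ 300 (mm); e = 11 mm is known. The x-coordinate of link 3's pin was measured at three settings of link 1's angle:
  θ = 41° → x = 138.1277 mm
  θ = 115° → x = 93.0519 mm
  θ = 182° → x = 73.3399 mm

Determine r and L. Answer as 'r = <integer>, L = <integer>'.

constraint per measurement: (x − r cos θ)² + (r sin θ − e)² = L²
subtracting the θ₁ and θ₂ equations cancels the r² and L² terms:
r = (x₁² − x₂²) / (2[(x₁cos θ₁ + e sin θ₁) − (x₂cos θ₂ + e sin θ₂)]) = 37.0000 → r = 37
L² = (x₁ − r cos θ₁)² + (r sin θ₁ − e)² = 12321.0034 → L = 111.0000 → L = 111
check at θ₃=182°: x = 73.3399 (printed 73.3399) ✓

r = 37, L = 111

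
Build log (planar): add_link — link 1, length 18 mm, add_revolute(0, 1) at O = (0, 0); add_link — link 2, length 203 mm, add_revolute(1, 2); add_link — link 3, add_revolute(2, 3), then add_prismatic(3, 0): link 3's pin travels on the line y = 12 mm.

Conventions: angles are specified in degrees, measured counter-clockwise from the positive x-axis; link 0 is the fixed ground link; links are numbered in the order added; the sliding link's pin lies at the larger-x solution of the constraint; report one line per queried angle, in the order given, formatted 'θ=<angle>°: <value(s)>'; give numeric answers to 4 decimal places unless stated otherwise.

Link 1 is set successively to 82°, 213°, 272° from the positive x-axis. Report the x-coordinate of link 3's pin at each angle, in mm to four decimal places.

geometry: r = 18 mm, L = 203 mm, e = 12 mm
θ=82°: crank pin P = (r cos θ, r sin θ) = (2.505116, 17.824825)
θ=82°: h = r sin θ − e = 17.824825 − 12 = 5.824825
θ=82°: x = r cos θ + √(L² − h²) = 2.505116 + 202.916415 = 205.421531
θ=213°: crank pin P = (r cos θ, r sin θ) = (-15.096070, -9.803503)
θ=213°: h = r sin θ − e = -9.803503 − 12 = -21.803503
θ=213°: x = r cos θ + √(L² − h²) = -15.096070 + 201.825685 = 186.729615
θ=272°: crank pin P = (r cos θ, r sin θ) = (0.628191, -17.989035)
θ=272°: h = r sin θ − e = -17.989035 − 12 = -29.989035
θ=272°: x = r cos θ + √(L² − h²) = 0.628191 + 200.772652 = 201.400843

θ=82°: 205.4215
θ=213°: 186.7296
θ=272°: 201.4008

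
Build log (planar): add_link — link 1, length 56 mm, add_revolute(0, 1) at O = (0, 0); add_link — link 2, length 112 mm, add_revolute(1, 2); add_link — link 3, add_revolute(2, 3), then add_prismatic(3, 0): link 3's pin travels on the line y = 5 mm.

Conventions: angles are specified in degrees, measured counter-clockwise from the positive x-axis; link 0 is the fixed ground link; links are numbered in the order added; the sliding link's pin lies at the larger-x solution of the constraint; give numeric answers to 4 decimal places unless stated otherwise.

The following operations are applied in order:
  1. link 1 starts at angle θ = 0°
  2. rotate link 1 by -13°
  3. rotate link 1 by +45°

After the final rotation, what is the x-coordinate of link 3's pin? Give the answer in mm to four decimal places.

geometry: r = 56 mm, L = 112 mm, e = 5 mm; θ starts at 0°
rotate link 1 by -13°: θ ← 0° -13° = -13°
rotate link 1 by +45°: θ ← -13° +45° = 32°
crank pin P = (r cos θ, r sin θ) = (47.490693, 29.675479)
h = r sin θ − e = 29.675479 − 5 = 24.675479
x = r cos θ + √(L² − h²) = 47.490693 + 109.247978 = 156.738672

156.7387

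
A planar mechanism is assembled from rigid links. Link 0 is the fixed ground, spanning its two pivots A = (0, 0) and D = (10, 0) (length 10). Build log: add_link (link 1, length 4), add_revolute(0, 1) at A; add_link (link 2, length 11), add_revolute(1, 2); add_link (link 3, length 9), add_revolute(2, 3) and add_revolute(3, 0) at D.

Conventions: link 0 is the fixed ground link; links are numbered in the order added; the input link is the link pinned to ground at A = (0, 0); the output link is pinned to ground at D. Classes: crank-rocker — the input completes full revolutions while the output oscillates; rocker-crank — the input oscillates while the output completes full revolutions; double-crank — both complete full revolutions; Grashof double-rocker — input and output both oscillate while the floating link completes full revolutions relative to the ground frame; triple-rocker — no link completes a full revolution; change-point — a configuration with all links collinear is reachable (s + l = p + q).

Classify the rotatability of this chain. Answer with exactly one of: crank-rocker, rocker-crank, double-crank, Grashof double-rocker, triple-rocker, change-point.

lengths: ground=10, input=4, coupler=11, output=9
sorted: s=4 (shortest), l=11 (longest), p+q=19
s + l = 15 vs p + q = 19
s + l < p + q (Grashof) with shortest = input link → crank-rocker

crank-rocker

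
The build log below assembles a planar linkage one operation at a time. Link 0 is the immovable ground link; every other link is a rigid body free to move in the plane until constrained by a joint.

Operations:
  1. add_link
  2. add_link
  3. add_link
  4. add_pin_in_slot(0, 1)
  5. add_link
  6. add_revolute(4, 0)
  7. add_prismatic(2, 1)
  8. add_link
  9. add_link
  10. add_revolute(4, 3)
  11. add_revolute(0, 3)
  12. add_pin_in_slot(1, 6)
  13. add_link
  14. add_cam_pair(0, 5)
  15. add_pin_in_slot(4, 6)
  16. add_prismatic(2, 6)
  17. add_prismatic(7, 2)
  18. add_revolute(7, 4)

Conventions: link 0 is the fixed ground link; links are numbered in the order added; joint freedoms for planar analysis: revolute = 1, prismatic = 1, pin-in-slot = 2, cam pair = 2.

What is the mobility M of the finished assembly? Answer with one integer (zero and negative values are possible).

ground; <1,0,0>
#1 <2,0,0>
#2 <3,0,0>
#3 <4,0,0>
PS:0↔1 J2 <4,0,1>
#4 <5,0,1>
R:4↔0 J1 <5,1,1>
P:2↔1 J1 <5,2,1>
#5 <6,2,1>
#6 <7,2,1>
R:4↔3 J1 <7,3,1>
R:0↔3 J1 <7,4,1>
PS:1↔6 J2 <7,4,2>
#7 <8,4,2>
C:0↔5 J2 <8,4,3>
PS:4↔6 J2 <8,4,4>
P:2↔6 J1 <8,5,4>
P:7↔2 J1 <8,6,4>
R:7↔4 J1 <8,7,4>
3×7 − 2×7 − 1×4 = 3

M = 3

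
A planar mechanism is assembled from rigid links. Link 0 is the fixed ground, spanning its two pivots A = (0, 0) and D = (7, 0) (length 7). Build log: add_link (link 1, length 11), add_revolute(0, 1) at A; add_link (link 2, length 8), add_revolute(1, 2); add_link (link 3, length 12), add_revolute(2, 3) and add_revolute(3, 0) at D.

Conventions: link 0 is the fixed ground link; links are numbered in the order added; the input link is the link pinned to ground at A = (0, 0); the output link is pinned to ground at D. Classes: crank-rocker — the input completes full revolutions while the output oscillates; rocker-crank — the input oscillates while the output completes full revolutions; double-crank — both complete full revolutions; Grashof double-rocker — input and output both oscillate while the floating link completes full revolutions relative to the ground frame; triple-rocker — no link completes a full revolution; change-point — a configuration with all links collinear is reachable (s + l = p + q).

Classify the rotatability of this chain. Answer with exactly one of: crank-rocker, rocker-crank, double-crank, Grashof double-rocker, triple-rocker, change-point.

lengths: ground=7, input=11, coupler=8, output=12
sorted: s=7 (shortest), l=12 (longest), p+q=19
s + l = 19 vs p + q = 19
s + l = p + q → change-point (collinear configuration reachable)

change-point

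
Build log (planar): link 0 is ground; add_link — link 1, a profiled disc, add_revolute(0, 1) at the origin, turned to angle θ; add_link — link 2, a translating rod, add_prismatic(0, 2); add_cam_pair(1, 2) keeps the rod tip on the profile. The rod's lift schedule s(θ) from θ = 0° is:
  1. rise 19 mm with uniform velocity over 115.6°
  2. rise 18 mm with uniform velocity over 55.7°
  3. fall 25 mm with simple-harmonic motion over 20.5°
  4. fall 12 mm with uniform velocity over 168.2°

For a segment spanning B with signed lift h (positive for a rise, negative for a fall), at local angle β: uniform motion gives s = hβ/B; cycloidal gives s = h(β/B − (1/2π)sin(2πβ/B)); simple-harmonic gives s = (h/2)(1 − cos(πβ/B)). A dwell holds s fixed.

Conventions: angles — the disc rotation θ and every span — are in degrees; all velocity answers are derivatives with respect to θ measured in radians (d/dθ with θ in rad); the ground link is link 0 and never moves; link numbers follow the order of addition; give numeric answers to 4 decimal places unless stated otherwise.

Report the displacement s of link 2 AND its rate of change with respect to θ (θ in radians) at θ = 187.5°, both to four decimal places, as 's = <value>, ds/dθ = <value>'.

seg 1 [0°–115.6°] uniform, h=19: full span → s += 19 → s = 19.0000
seg 2 [115.6°–171.3°] uniform, h=18: full span → s += 18 → s = 37.0000
seg 3 [171.3°–191.8°] simple-harmonic, h=-25: θ=187.5° here. β=16.2, B=20.5. -25/2·(1 − cos(π·0.7902)) = -22.3828 → s = 14.6172
velocity in seg [171.3°–191.8°] (simple-harmonic), θ in radians: β = 16.2° = 0.2827 rad, B = 20.5° = 0.3578 rad; ds/dθ = (πh/(2B)) sin(πβ/B) = (π·(-25)/(2·0.3578)) sin(π·0.7902) = -67.203815 mm/rad

s = 14.6172, ds/dθ = -67.2038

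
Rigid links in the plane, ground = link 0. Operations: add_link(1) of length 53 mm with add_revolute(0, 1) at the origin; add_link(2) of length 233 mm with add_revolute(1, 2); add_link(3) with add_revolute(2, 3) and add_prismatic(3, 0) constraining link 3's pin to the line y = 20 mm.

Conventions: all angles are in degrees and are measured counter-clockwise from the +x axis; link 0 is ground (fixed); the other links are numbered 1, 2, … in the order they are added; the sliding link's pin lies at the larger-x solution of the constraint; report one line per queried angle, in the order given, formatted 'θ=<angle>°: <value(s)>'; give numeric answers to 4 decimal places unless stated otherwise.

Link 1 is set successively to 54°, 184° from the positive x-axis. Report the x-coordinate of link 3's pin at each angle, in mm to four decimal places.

geometry: r = 53 mm, L = 233 mm, e = 20 mm
θ=54°: crank pin P = (r cos θ, r sin θ) = (31.152618, 42.877901)
θ=54°: h = r sin θ − e = 42.877901 − 20 = 22.877901
θ=54°: x = r cos θ + √(L² − h²) = 31.152618 + 231.874107 = 263.026726
θ=184°: crank pin P = (r cos θ, r sin θ) = (-52.870895, -3.697093)
θ=184°: h = r sin θ − e = -3.697093 − 20 = -23.697093
θ=184°: x = r cos θ + √(L² − h²) = -52.870895 + 231.791820 = 178.920925

θ=54°: 263.0267
θ=184°: 178.9209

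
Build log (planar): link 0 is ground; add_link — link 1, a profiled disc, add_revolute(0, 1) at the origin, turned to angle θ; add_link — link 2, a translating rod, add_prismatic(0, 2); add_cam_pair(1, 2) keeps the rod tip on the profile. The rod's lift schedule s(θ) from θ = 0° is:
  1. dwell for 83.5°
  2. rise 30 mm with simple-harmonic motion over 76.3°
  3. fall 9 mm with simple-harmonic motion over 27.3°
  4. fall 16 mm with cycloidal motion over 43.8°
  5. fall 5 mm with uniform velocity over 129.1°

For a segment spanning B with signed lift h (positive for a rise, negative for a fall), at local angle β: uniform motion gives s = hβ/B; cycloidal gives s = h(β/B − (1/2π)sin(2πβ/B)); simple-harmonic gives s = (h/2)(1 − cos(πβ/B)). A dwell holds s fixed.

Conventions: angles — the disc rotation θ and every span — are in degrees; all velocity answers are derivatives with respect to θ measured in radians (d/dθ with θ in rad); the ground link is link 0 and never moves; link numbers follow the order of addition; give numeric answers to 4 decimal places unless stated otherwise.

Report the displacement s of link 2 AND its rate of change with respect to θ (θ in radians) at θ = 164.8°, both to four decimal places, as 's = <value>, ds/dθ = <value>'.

seg 1 [0°–83.5°] dwell: s stays 0.0000
seg 2 [83.5°–159.8°] simple-harmonic, h=30: full span → s += 30 → s = 30.0000
seg 3 [159.8°–187.1°] simple-harmonic, h=-9: θ=164.8° here. β=5, B=27.3. -9/2·(1 − cos(π·0.1832)) = -0.7246 → s = 29.2754
velocity in seg [159.8°–187.1°] (simple-harmonic), θ in radians: β = 5° = 0.0873 rad, B = 27.3° = 0.4765 rad; ds/dθ = (πh/(2B)) sin(πβ/B) = (π·(-9)/(2·0.4765)) sin(π·0.1832) = -16.145299 mm/rad

s = 29.2754, ds/dθ = -16.1453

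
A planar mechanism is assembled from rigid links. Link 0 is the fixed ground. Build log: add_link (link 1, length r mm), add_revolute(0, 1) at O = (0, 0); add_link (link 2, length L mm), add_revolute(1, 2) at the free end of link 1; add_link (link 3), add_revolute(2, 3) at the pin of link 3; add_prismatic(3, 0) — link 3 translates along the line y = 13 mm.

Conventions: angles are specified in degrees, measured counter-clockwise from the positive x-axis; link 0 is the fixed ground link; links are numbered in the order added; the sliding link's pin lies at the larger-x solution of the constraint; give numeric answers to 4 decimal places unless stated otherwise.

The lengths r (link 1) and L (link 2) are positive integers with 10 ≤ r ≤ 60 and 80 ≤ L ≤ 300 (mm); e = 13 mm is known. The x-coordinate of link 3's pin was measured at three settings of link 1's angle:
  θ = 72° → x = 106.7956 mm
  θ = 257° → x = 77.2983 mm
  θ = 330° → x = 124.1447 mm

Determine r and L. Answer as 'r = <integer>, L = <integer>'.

constraint per measurement: (x − r cos θ)² + (r sin θ − e)² = L²
subtracting the θ₁ and θ₂ equations cancels the r² and L² terms:
r = (x₁² − x₂²) / (2[(x₁cos θ₁ + e sin θ₁) − (x₂cos θ₂ + e sin θ₂)]) = 36.0000 → r = 36
L² = (x₁ − r cos θ₁)² + (r sin θ₁ − e)² = 9603.9921 → L = 98.0000 → L = 98
check at θ₃=330°: x = 124.1447 (printed 124.1447) ✓

r = 36, L = 98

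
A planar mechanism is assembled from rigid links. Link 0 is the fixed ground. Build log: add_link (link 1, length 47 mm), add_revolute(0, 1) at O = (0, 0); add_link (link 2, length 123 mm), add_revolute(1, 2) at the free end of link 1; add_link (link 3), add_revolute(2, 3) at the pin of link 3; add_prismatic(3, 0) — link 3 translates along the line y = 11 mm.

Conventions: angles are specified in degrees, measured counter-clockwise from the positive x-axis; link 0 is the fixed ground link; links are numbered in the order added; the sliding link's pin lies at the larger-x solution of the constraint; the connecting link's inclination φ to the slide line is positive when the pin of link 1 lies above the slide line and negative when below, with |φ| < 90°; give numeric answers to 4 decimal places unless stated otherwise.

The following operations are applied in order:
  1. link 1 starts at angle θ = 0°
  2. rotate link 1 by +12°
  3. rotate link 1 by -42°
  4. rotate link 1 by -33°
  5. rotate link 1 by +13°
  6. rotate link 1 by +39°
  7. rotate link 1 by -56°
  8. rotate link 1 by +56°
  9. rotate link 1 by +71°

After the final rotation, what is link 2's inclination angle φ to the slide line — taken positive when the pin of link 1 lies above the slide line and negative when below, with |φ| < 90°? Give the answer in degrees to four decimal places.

geometry: r = 47 mm, L = 123 mm, e = 11 mm; θ starts at 0°
rotate link 1 by +12°: θ ← 0° +12° = 12°
rotate link 1 by -42°: θ ← 12° -42° = -30°
rotate link 1 by -33°: θ ← -30° -33° = -63°
rotate link 1 by +13°: θ ← -63° +13° = -50°
rotate link 1 by +39°: θ ← -50° +39° = -11°
rotate link 1 by -56°: θ ← -11° -56° = -67°
rotate link 1 by +56°: θ ← -67° +56° = -11°
rotate link 1 by +71°: θ ← -11° +71° = 60°
h = r sin θ − e = 40.703194 − 11 = 29.703194
sin φ = h / L = 29.703194 / 123 = 0.24148938
φ = arcsin(0.24148938) = 13.974462°

13.9745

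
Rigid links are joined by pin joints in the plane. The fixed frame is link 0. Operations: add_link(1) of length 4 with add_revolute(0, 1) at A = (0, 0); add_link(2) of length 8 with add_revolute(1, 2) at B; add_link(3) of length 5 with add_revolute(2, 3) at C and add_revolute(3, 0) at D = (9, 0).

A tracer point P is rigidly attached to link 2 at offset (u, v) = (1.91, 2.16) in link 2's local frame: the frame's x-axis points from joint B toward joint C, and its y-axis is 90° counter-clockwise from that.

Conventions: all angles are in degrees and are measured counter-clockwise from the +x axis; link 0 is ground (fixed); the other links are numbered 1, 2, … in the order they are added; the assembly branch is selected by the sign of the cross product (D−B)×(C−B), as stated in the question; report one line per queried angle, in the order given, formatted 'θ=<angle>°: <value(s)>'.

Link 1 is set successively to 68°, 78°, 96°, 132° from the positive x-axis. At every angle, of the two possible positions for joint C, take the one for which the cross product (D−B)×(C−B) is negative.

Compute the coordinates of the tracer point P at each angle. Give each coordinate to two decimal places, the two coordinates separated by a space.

A=(0,0), D=(9.00,0)
θ=68°: B = A + 4.00·(cos68°, sin68°) = (1.4984, 3.7087)
θ=68°: |BD| = 8.3683
θ=68°: circle(B,8.00) ∩ circle(D,5.00): a=6.5144, h=4.6436
θ=68°:   candidates: C₊=(9.3961,4.9843) cross=38.859; C₋=(5.2801,-3.3410) cross=-38.859
θ=68°:   branch - wants cross < 0 → take C=(5.2801,-3.3410) (cross=-38.859)
θ=68°: ex = (C−B)/|BC| = (0.4727,-0.8812); ey = (0.8812,0.4727)
θ=68°: P = B + 1.91·ex + 2.16·ey = (4.3047,3.0467)
θ=78°: B = A + 4.00·(cos78°, sin78°) = (0.8316, 3.9126)
θ=78°: |BD| = 9.0571
θ=78°: circle(B,8.00) ∩ circle(D,5.00): a=6.6815, h=4.3997
θ=78°:   candidates: C₊=(8.7582,4.9941) cross=39.848; C₋=(4.9570,-2.9417) cross=-39.848
θ=78°:   branch - wants cross < 0 → take C=(4.9570,-2.9417) (cross=-39.848)
θ=78°: ex = (C−B)/|BC| = (0.5157,-0.8568); ey = (0.8568,0.5157)
θ=78°: P = B + 1.91·ex + 2.16·ey = (3.6672,3.3900)
θ=96°: B = A + 4.00·(cos96°, sin96°) = (-0.4181, 3.9781)
θ=96°: |BD| = 10.2238
θ=96°: circle(B,8.00) ∩ circle(D,5.00): a=7.0192, h=3.8381
θ=96°:   candidates: C₊=(7.5413,4.7825) cross=39.239; C₋=(4.5546,-2.2887) cross=-39.239
θ=96°:   branch - wants cross < 0 → take C=(4.5546,-2.2887) (cross=-39.239)
θ=96°: ex = (C−B)/|BC| = (0.6216,-0.7833); ey = (0.7833,0.6216)
θ=96°: P = B + 1.91·ex + 2.16·ey = (2.4611,3.8245)
θ=132°: B = A + 4.00·(cos132°, sin132°) = (-2.6765, 2.9726)
θ=132°: |BD| = 12.0490
θ=132°: circle(B,8.00) ∩ circle(D,5.00): a=7.6429, h=2.3636
θ=132°:   candidates: C₊=(5.3132,3.3775) cross=28.478; C₋=(4.1470,-1.2035) cross=-28.478
θ=132°:   branch - wants cross < 0 → take C=(4.1470,-1.2035) (cross=-28.478)
θ=132°: ex = (C−B)/|BC| = (0.8529,-0.5220); ey = (0.5220,0.8529)
θ=132°: P = B + 1.91·ex + 2.16·ey = (0.0801,3.8179)

θ=68°: 4.30 3.05
θ=78°: 3.67 3.39
θ=96°: 2.46 3.82
θ=132°: 0.08 3.82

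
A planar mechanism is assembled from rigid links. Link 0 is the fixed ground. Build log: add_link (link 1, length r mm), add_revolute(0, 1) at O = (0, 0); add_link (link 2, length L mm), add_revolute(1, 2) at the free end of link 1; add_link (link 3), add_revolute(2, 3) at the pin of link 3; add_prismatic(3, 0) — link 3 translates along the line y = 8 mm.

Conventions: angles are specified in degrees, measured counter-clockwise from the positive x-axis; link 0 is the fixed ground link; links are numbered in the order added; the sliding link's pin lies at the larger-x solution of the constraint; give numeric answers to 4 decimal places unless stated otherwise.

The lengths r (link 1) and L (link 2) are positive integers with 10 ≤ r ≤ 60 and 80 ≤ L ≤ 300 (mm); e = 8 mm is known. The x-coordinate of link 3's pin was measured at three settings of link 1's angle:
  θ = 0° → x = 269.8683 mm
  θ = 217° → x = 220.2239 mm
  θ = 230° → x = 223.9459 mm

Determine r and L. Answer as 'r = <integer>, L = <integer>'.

constraint per measurement: (x − r cos θ)² + (r sin θ − e)² = L²
subtracting the θ₁ and θ₂ equations cancels the r² and L² terms:
r = (x₁² − x₂²) / (2[(x₁cos θ₁ + e sin θ₁) − (x₂cos θ₂ + e sin θ₂)]) = 27.0000 → r = 27
L² = (x₁ − r cos θ₁)² + (r sin θ₁ − e)² = 59049.0111 → L = 243.0000 → L = 243
check at θ₃=230°: x = 223.9459 (printed 223.9459) ✓

r = 27, L = 243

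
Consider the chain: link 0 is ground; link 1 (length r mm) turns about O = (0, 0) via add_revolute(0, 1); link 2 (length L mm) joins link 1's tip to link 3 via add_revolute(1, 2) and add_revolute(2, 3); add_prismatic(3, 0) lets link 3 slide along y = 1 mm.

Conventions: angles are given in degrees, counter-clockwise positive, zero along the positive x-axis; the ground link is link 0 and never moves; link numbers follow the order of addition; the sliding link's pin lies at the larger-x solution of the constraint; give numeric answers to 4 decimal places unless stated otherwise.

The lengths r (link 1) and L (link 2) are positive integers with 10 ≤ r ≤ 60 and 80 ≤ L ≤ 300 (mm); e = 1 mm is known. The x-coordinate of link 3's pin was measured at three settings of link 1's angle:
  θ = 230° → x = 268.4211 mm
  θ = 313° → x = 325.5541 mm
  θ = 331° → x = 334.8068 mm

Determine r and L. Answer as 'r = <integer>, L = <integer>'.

constraint per measurement: (x − r cos θ)² + (r sin θ − e)² = L²
subtracting the θ₁ and θ₂ equations cancels the r² and L² terms:
r = (x₁² − x₂²) / (2[(x₁cos θ₁ + e sin θ₁) − (x₂cos θ₂ + e sin θ₂)]) = 43.0000 → r = 43
L² = (x₁ − r cos θ₁)² + (r sin θ₁ − e)² = 88804.0139 → L = 298.0000 → L = 298
check at θ₃=331°: x = 334.8068 (printed 334.8068) ✓

r = 43, L = 298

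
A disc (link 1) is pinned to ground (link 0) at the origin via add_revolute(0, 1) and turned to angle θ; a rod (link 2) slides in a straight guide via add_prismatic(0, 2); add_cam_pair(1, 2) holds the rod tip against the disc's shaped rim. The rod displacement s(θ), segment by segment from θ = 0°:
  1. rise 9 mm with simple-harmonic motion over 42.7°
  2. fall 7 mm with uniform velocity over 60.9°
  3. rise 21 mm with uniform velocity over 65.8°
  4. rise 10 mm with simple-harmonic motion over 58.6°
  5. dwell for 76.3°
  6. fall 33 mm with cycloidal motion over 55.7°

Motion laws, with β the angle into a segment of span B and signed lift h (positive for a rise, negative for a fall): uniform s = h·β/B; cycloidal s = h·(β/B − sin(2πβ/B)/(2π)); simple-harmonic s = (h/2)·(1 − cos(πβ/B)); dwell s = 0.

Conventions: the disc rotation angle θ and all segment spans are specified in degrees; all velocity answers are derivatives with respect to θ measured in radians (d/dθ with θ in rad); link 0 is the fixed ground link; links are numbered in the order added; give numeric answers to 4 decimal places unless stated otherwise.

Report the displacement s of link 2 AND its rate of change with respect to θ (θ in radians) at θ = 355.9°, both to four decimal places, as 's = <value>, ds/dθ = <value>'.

segment 1 (0° to 42.7°, simple-harmonic, h = 9) is passed completely: s = 0.0000 + (9) = 9.0000
segment 2 (42.7° to 103.6°, uniform, h = -7) is passed completely: s = 9.0000 + (-7) = 2.0000
segment 3 (103.6° to 169.4°, uniform, h = 21) is passed completely: s = 2.0000 + (21) = 23.0000
segment 4 (169.4° to 228°, simple-harmonic, h = 10) is passed completely: s = 23.0000 + (10) = 33.0000
segment 5 (228° to 304.3°, dwell): s unchanged at 33.0000
θ = 355.9° falls in segment 6 (304.3° to 360°, cycloidal, h = -33): β = 355.9 − 304.3 = 51.6°, B = 55.7°; Δs = -33·(0.9264 − sin(2π·0.9264)/(2π)) = -32.9143; s = 33.0000 − 32.9143 = 0.0857
velocity in seg [304.3°–360°] (cycloidal), θ in radians: β = 51.6° = 0.9006 rad, B = 55.7° = 0.9721 rad; ds/dθ = (h/B)(1 − cos(2πβ/B)) = ((-33)/0.9721)(1 − cos(2π·0.9264)) = -3.566261 mm/rad

s = 0.0857, ds/dθ = -3.5663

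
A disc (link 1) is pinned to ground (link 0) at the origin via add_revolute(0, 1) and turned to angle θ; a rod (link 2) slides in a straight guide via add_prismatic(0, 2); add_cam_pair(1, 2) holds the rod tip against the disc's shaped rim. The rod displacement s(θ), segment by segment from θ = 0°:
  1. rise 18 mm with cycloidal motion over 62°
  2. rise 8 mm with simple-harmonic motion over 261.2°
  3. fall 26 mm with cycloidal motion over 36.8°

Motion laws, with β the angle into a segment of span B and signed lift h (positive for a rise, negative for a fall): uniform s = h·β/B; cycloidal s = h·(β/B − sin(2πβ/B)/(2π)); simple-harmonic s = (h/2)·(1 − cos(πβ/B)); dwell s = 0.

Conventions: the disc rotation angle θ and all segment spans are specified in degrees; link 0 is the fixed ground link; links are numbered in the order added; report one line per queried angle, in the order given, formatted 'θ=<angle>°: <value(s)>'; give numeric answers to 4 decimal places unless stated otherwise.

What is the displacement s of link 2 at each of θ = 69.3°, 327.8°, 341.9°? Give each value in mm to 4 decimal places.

segment 1 (0° to 62°, cycloidal, h = 18) is passed completely: s = 0.0000 + (18) = 18.0000
θ = 69.3° falls in segment 2 (62° to 323.2°, simple-harmonic, h = 8): β = 69.3 − 62 = 7.3°, B = 261.2°; Δs = 8/2·(1 − cos(π·0.0279)) = 0.0154; s = 18.0000 + 0.0154 = 18.0154
segment 2 (62° to 323.2°, simple-harmonic, h = 8) is passed completely: s = 18.0000 + (8) = 26.0000
θ = 327.8° falls in segment 3 (323.2° to 360°, cycloidal, h = -26): β = 327.8 − 323.2 = 4.6°, B = 36.8°; Δs = -26·(0.1250 − sin(2π·0.1250)/(2π)) = -0.3240; s = 26.0000 − 0.3240 = 25.6760
θ = 341.9° falls in segment 3 (323.2° to 360°, cycloidal, h = -26): β = 341.9 − 323.2 = 18.7°, B = 36.8°; Δs = -26·(0.5082 − sin(2π·0.5082)/(2π)) = -13.4238; s = 26.0000 − 13.4238 = 12.5762

θ=69.3°: 18.0154
θ=327.8°: 25.6760
θ=341.9°: 12.5762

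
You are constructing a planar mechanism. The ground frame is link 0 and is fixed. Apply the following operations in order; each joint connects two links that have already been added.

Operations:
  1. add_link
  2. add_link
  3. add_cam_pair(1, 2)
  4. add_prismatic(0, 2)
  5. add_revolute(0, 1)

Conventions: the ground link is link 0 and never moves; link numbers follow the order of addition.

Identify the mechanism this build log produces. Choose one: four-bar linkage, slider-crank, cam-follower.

links: 3 (incl. ground); joints: 1 revolute, 1 prismatic, 1 higher (cam) pair, forming one closed loop
3 links, revolute + prismatic + higher pair in one loop → cam-follower

cam-follower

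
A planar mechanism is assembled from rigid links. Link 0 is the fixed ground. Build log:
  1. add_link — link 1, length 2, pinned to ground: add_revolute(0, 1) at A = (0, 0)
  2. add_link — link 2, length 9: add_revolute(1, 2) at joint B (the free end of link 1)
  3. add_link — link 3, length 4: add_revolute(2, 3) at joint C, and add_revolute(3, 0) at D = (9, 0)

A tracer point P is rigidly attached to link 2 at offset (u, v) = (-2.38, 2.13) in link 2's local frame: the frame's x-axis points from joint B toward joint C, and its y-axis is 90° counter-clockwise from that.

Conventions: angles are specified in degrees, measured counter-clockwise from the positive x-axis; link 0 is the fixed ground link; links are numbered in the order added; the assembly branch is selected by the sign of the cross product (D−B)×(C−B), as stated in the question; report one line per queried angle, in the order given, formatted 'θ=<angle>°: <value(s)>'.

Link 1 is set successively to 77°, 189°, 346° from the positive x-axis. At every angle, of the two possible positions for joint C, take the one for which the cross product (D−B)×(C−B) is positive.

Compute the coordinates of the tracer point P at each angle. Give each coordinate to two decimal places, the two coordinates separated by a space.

A=(0,0), D=(9.00,0)
θ=77°: B = A + 2.00·(cos77°, sin77°) = (0.4499, 1.9487)
θ=77°: |BD| = 8.7694
θ=77°: circle(B,9.00) ∩ circle(D,4.00): a=8.0908, h=3.9420
θ=77°:   candidates: C₊=(9.2144,3.9943) cross=34.569; C₋=(7.4624,-3.6927) cross=-34.569
θ=77°:   branch + wants cross > 0 → take C=(9.2144,3.9943) (cross=34.569)
θ=77°: ex = (C−B)/|BC| = (0.9738,0.2273); ey = (-0.2273,0.9738)
θ=77°: P = B + -2.38·ex + 2.13·ey = (-2.3519,3.4821)
θ=189°: B = A + 2.00·(cos189°, sin189°) = (-1.9754, -0.3129)
θ=189°: |BD| = 10.9798
θ=189°: circle(B,9.00) ∩ circle(D,4.00): a=8.4499, h=3.0983
θ=189°:   candidates: C₊=(6.3828,3.0249) cross=34.019; C₋=(6.5594,-3.1691) cross=-34.019
θ=189°:   branch + wants cross > 0 → take C=(6.3828,3.0249) (cross=34.019)
θ=189°: ex = (C−B)/|BC| = (0.9287,0.3709); ey = (-0.3709,0.9287)
θ=189°: P = B + -2.38·ex + 2.13·ey = (-4.9756,0.7826)
θ=346°: B = A + 2.00·(cos346°, sin346°) = (1.9406, -0.4838)
θ=346°: |BD| = 7.0760
θ=346°: circle(B,9.00) ∩ circle(D,4.00): a=8.1310, h=3.8584
θ=346°:   candidates: C₊=(9.7887,3.9215) cross=27.302; C₋=(10.3164,-3.7772) cross=-27.302
θ=346°:   branch + wants cross > 0 → take C=(9.7887,3.9215) (cross=27.302)
θ=346°: ex = (C−B)/|BC| = (0.8720,0.4895); ey = (-0.4895,0.8720)
θ=346°: P = B + -2.38·ex + 2.13·ey = (-1.1774,0.2086)

θ=77°: -2.35 3.48
θ=189°: -4.98 0.78
θ=346°: -1.18 0.21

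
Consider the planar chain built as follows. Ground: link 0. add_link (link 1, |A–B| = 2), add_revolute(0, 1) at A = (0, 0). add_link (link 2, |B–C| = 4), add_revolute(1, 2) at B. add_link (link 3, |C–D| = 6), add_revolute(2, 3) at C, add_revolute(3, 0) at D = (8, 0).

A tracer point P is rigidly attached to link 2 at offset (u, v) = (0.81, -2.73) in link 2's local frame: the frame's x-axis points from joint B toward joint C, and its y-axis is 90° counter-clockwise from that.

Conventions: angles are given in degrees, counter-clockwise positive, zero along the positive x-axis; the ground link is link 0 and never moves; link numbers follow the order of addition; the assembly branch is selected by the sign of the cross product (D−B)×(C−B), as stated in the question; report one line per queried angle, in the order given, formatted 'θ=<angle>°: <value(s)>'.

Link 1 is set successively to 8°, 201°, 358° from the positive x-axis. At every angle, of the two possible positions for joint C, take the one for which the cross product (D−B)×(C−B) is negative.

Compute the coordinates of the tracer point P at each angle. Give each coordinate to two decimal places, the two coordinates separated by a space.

A=(0,0), D=(8.00,0)
θ=8°: B = A + 2.00·(cos8°, sin8°) = (1.9805, 0.2783)
θ=8°: |BD| = 6.0259
θ=8°: circle(B,4.00) ∩ circle(D,6.00): a=1.3534, h=3.7641
θ=8°:   candidates: C₊=(3.5064,3.9759) cross=22.682; C₋=(3.1587,-3.5442) cross=-22.682
θ=8°:   branch - wants cross < 0 → take C=(3.1587,-3.5442) (cross=-22.682)
θ=8°: ex = (C−B)/|BC| = (0.2945,-0.9556); ey = (0.9556,0.2945)
θ=8°: P = B + 0.81·ex + -2.73·ey = (-0.3898,-1.2998)
θ=201°: B = A + 2.00·(cos201°, sin201°) = (-1.8672, -0.7167)
θ=201°: |BD| = 9.8932
θ=201°: circle(B,4.00) ∩ circle(D,6.00): a=3.9358, h=0.7139
θ=201°:   candidates: C₊=(2.0066,0.2804) cross=7.063; C₋=(2.1100,-1.1436) cross=-7.063
θ=201°:   branch - wants cross < 0 → take C=(2.1100,-1.1436) (cross=-7.063)
θ=201°: ex = (C−B)/|BC| = (0.9943,-0.1067); ey = (0.1067,0.9943)
θ=201°: P = B + 0.81·ex + -2.73·ey = (-1.3531,-3.5176)
θ=358°: B = A + 2.00·(cos358°, sin358°) = (1.9988, -0.0698)
θ=358°: |BD| = 6.0016
θ=358°: circle(B,4.00) ∩ circle(D,6.00): a=1.3346, h=3.7708
θ=358°:   candidates: C₊=(3.2894,3.7163) cross=22.631; C₋=(3.3771,-3.8248) cross=-22.631
θ=358°:   branch - wants cross < 0 → take C=(3.3771,-3.8248) (cross=-22.631)
θ=358°: ex = (C−B)/|BC| = (0.3446,-0.9388); ey = (0.9388,0.3446)
θ=358°: P = B + 0.81·ex + -2.73·ey = (-0.2849,-1.7709)

θ=8°: -0.39 -1.30
θ=201°: -1.35 -3.52
θ=358°: -0.28 -1.77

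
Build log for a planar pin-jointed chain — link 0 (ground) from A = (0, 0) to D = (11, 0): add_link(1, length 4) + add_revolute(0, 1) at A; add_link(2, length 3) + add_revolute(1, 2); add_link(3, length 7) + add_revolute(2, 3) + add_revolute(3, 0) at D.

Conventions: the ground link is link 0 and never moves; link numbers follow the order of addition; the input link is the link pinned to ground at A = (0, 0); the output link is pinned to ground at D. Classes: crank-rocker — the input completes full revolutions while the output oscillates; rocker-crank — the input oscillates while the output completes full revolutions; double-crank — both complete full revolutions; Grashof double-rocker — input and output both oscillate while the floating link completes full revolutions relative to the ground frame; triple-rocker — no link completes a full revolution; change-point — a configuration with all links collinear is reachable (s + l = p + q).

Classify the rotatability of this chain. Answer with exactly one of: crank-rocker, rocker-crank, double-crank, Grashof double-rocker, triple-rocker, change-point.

lengths: ground=11, input=4, coupler=3, output=7
sorted: s=3 (shortest), l=11 (longest), p+q=11
s + l = 14 vs p + q = 11
s + l > p + q → non-Grashof → no link fully rotates → triple-rocker

triple-rocker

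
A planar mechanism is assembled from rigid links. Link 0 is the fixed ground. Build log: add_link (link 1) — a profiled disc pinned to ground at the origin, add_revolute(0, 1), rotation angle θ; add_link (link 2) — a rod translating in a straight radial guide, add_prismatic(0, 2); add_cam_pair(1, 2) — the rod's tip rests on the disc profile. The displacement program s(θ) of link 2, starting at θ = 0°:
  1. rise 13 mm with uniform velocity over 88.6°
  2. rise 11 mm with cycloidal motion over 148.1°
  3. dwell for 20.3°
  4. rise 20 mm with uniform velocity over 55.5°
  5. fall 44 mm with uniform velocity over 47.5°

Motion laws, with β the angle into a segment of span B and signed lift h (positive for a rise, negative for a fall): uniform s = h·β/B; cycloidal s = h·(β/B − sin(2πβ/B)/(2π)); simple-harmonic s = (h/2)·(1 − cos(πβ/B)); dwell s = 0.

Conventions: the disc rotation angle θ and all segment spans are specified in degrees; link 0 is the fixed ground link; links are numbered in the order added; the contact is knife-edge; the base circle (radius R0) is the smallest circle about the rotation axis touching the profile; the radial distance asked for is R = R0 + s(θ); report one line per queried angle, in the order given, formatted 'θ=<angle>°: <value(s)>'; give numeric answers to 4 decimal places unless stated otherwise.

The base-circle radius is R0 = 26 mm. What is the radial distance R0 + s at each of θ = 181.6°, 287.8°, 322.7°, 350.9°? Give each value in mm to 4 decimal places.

seg 1 [0°–88.6°] uniform, h=13: full span → s += 13 → s = 13.0000
seg 2 [88.6°–236.7°] cycloidal, h=11: θ=181.6° here. β=93, B=148.1. 11·(0.6280 − sin(2π·0.6280)/(2π)) = 8.1682 → s = 21.1682
seg 2 [88.6°–236.7°] cycloidal, h=11: full span → s += 11 → s = 24.0000
seg 3 [236.7°–257°] dwell: s stays 24.0000
seg 4 [257°–312.5°] uniform, h=20: θ=287.8° here. β=30.8, B=55.5. 20·30.8/55.5 = 11.0991 → s = 35.0991
seg 4 [257°–312.5°] uniform, h=20: full span → s += 20 → s = 44.0000
seg 5 [312.5°–360°] uniform, h=-44: θ=322.7° here. β=10.2, B=47.5. -44·10.2/47.5 = -9.4484 → s = 34.5516
seg 5 [312.5°–360°] uniform, h=-44: θ=350.9° here. β=38.4, B=47.5. -44·38.4/47.5 = -35.5705 → s = 8.4295
θ=181.6°: R = R0 + s = 26 + 21.1682 = 47.1682
θ=287.8°: R = R0 + s = 26 + 35.0991 = 61.0991
θ=322.7°: R = R0 + s = 26 + 34.5516 = 60.5516
θ=350.9°: R = R0 + s = 26 + 8.4295 = 34.4295

θ=181.6°: 47.1682
θ=287.8°: 61.0991
θ=322.7°: 60.5516
θ=350.9°: 34.4295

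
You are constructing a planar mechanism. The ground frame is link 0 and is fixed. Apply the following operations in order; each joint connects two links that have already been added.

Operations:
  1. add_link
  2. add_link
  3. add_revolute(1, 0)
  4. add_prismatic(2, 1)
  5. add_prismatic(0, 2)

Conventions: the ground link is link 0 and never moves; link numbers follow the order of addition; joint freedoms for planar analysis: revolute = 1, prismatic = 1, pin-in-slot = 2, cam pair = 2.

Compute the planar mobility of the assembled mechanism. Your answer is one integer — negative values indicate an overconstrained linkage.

L=1 J1=0 J2=0
add link → L=2 J1=0 J2=0
add link → L=3 J1=0 J2=0
R@1,0 dof=1 J1 → L=3 J1=1 J2=0
P@2,1 dof=1 J1 → L=3 J1=2 J2=0
P@0,2 dof=1 J1 → L=3 J1=3 J2=0
M=3(L−1)−2J1−J2=3·2−2·3−0=0

M = 0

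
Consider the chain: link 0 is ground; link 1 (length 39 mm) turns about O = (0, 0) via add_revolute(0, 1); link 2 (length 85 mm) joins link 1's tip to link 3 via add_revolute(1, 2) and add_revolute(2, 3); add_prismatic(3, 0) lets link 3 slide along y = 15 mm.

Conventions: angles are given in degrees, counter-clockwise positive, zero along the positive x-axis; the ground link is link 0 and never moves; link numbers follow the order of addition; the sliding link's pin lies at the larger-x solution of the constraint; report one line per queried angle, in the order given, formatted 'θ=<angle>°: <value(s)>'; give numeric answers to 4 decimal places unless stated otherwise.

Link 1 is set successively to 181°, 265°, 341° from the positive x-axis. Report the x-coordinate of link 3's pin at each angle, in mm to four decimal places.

geometry: r = 39 mm, L = 85 mm, e = 15 mm
θ=181°: crank pin P = (r cos θ, r sin θ) = (-38.994060, -0.680644)
θ=181°: h = r sin θ − e = -0.680644 − 15 = -15.680644
θ=181°: x = r cos θ + √(L² − h²) = -38.994060 + 83.541112 = 44.547052
θ=265°: crank pin P = (r cos θ, r sin θ) = (-3.399074, -38.851593)
θ=265°: h = r sin θ − e = -38.851593 − 15 = -53.851593
θ=265°: x = r cos θ + √(L² − h²) = -3.399074 + 65.764777 = 62.365703
θ=341°: crank pin P = (r cos θ, r sin θ) = (36.875224, -12.697158)
θ=341°: h = r sin θ − e = -12.697158 − 15 = -27.697158
θ=341°: x = r cos θ + √(L² − h²) = 36.875224 + 80.360858 = 117.236082

θ=181°: 44.5471
θ=265°: 62.3657
θ=341°: 117.2361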